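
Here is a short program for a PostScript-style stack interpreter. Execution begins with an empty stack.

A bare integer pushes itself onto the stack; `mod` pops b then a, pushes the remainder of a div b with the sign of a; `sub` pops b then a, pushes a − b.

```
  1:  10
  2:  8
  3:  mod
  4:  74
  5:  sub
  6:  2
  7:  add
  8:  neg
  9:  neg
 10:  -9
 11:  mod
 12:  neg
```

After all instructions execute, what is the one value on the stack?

10   [10]
8    [10, 8]
mod  [2]
74   [2, 74]
sub  [-72]
2    [-72, 2]
add  [-70]
neg  [70]
neg  [-70]
-9   [-70, -9]
mod  [-7]
neg  [7]

7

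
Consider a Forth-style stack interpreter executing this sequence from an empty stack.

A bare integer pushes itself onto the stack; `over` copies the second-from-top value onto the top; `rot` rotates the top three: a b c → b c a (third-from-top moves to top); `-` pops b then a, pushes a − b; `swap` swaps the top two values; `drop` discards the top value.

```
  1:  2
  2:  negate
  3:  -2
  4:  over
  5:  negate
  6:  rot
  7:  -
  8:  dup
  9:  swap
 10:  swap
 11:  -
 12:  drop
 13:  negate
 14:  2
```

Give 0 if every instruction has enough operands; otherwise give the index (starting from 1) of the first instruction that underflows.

0

2       [2]
negate  [-2]
-2      [-2, -2]
over    [-2, -2, -2]
negate  [-2, -2, 2]
rot     [-2, 2, -2]
-       [-2, 4]
dup     [-2, 4, 4]
swap    [-2, 4, 4]
swap    [-2, 4, 4]
-       [-2, 0]
drop    [-2]
negate  [2]
2       [2, 2]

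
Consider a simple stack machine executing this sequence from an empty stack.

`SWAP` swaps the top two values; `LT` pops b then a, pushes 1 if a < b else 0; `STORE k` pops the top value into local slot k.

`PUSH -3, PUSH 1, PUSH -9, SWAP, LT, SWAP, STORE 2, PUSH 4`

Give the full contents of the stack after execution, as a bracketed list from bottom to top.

[1, 4]

PUSH -3 → [-3]
PUSH 1  → [-3, 1]
PUSH -9 → [-3, 1, -9]
SWAP    → [-3, -9, 1]
LT      → [-3, 1]
SWAP    → [1, -3]
STORE 2 → [1]
PUSH 4  → [1, 4]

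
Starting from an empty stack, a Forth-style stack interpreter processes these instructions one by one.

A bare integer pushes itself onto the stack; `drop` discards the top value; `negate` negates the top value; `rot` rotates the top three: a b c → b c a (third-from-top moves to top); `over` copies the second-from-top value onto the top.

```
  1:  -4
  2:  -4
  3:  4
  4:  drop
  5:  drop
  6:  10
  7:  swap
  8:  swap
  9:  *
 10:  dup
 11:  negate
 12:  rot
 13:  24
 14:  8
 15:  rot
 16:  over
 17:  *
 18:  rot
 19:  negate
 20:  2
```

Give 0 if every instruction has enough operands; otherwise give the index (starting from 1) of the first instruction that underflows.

-4     -> -4
-4     -> -4 -4
4      -> -4 -4 4
drop   -> -4 -4
drop   -> -4
10     -> -4 10
swap   -> 10 -4
swap   -> -4 10
*      -> -40
dup    -> -40 -40
negate -> -40 40
rot  — needs 3 operands, stack has 2 → underflow

12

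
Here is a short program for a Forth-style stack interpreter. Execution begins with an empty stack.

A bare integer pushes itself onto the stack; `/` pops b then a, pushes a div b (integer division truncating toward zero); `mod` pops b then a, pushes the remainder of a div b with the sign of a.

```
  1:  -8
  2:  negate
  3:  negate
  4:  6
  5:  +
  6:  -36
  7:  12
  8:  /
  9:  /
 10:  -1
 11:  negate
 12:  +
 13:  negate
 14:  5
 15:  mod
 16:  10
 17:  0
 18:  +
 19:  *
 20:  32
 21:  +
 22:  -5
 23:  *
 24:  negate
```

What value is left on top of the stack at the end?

-8     -> [-8]
negate -> [8]
negate -> [-8]
6      -> [-8, 6]
+      -> [-2]
-36    -> [-2, -36]
12     -> [-2, -36, 12]
/      -> [-2, -3]
/      -> [0]
-1     -> [0, -1]
negate -> [0, 1]
+      -> [1]
negate -> [-1]
5      -> [-1, 5]
mod    -> [-1]
10     -> [-1, 10]
0      -> [-1, 10, 0]
+      -> [-1, 10]
*      -> [-10]
32     -> [-10, 32]
+      -> [22]
-5     -> [22, -5]
*      -> [-110]
negate -> [110]

110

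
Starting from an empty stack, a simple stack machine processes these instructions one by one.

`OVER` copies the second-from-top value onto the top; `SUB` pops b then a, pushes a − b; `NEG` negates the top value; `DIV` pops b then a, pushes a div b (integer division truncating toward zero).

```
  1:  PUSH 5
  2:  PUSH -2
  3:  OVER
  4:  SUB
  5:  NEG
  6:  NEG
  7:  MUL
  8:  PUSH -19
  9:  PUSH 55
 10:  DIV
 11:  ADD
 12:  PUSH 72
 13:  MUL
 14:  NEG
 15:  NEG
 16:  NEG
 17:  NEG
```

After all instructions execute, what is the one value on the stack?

PUSH 5   -> 5
PUSH -2  -> 5 -2
OVER     -> 5 -2 5
SUB      -> 5 -7
NEG      -> 5 7
NEG      -> 5 -7
MUL      -> -35
PUSH -19 -> -35 -19
PUSH 55  -> -35 -19 55
DIV      -> -35 0
ADD      -> -35
PUSH 72  -> -35 72
MUL      -> -2520
NEG      -> 2520
NEG      -> -2520
NEG      -> 2520
NEG      -> -2520

-2520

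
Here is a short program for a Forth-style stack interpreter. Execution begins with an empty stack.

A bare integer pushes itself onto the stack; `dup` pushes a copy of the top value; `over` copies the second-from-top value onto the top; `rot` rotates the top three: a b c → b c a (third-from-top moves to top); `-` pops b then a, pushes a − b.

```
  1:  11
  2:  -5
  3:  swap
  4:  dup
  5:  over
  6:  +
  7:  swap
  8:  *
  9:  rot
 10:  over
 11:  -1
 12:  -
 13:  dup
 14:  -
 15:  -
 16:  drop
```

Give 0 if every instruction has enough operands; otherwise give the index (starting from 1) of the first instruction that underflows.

11   → [11]
-5   → [11, -5]
swap → [-5, 11]
dup  → [-5, 11, 11]
over → [-5, 11, 11, 11]
+    → [-5, 11, 22]
swap → [-5, 22, 11]
*    → [-5, 242]
rot  — needs 3 operands, stack has 2 → underflow

9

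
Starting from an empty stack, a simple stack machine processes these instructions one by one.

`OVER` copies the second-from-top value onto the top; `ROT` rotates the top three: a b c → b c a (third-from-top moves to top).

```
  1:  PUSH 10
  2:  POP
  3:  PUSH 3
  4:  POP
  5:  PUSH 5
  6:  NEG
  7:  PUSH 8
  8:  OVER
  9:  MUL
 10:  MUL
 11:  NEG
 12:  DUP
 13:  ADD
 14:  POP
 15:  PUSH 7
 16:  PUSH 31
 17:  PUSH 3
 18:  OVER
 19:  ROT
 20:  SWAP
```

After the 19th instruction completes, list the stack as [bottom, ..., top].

[7, 3, 31, 31]

PUSH 10 → [10]
POP     → []
PUSH 3  → [3]
POP     → []
PUSH 5  → [5]
NEG     → [-5]
PUSH 8  → [-5, 8]
OVER    → [-5, 8, -5]
MUL     → [-5, -40]
MUL     → [200]
NEG     → [-200]
DUP     → [-200, -200]
ADD     → [-400]
POP     → []
PUSH 7  → [7]
PUSH 31 → [7, 31]
PUSH 3  → [7, 31, 3]
OVER    → [7, 31, 3, 31]
ROT     → [7, 3, 31, 31]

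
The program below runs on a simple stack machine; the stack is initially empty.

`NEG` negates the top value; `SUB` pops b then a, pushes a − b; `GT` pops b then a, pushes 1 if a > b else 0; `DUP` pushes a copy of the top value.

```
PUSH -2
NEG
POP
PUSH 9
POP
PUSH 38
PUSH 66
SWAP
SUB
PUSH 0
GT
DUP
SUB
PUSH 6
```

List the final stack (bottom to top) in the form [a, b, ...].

PUSH -2 -> [-2]
NEG     -> [2]
POP     -> []
PUSH 9  -> [9]
POP     -> []
PUSH 38 -> [38]
PUSH 66 -> [38, 66]
SWAP    -> [66, 38]
SUB     -> [28]
PUSH 0  -> [28, 0]
GT      -> [1]
DUP     -> [1, 1]
SUB     -> [0]
PUSH 6  -> [0, 6]

[0, 6]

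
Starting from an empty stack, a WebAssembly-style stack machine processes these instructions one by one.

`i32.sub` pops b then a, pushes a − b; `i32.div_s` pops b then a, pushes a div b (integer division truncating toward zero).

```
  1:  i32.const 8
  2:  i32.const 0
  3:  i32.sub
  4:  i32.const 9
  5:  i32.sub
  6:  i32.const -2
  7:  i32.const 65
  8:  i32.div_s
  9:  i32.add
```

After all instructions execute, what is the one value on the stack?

-1

i32.const 8   8
i32.const 0   8 0
i32.sub       8
i32.const 9   8 9
i32.sub       -1
i32.const -2  -1 -2
i32.const 65  -1 -2 65
i32.div_s     -1 0
i32.add       -1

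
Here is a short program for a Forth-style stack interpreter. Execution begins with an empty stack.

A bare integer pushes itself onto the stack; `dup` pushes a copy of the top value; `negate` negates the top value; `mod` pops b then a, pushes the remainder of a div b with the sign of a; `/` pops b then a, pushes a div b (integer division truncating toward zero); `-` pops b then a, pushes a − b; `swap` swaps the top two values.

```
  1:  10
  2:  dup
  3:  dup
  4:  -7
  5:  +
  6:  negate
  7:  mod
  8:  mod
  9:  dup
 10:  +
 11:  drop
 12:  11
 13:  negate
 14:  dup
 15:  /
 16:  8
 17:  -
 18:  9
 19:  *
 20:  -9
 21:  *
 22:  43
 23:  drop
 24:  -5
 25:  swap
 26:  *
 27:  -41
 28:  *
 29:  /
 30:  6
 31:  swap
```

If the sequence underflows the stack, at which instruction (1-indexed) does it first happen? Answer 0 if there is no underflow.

10     -> [10]
dup    -> [10, 10]
dup    -> [10, 10, 10]
-7     -> [10, 10, 10, -7]
+      -> [10, 10, 3]
negate -> [10, 10, -3]
mod    -> [10, 1]
mod    -> [0]
dup    -> [0, 0]
+      -> [0]
drop   -> []
11     -> [11]
negate -> [-11]
dup    -> [-11, -11]
/      -> [1]
8      -> [1, 8]
-      -> [-7]
9      -> [-7, 9]
*      -> [-63]
-9     -> [-63, -9]
*      -> [567]
43     -> [567, 43]
drop   -> [567]
-5     -> [567, -5]
swap   -> [-5, 567]
*      -> [-2835]
-41    -> [-2835, -41]
*      -> [116235]
/  — needs 2 operands, stack has 1 → underflow

29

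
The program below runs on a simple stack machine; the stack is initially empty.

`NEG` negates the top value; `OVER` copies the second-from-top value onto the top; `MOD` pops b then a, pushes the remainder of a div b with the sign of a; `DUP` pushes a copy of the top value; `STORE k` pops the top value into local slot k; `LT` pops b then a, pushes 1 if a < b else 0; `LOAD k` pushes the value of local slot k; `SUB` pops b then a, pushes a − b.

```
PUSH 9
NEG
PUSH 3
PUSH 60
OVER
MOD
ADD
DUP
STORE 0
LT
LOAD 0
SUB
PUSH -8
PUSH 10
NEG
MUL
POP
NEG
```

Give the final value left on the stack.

2

PUSH 9  → [9]
NEG     → [-9]
PUSH 3  → [-9, 3]
PUSH 60 → [-9, 3, 60]
OVER    → [-9, 3, 60, 3]
MOD     → [-9, 3, 0]
ADD     → [-9, 3]
DUP     → [-9, 3, 3]
STORE 0 → [-9, 3]
LT      → [1]
LOAD 0  → [1, 3]
SUB     → [-2]
PUSH -8 → [-2, -8]
PUSH 10 → [-2, -8, 10]
NEG     → [-2, -8, -10]
MUL     → [-2, 80]
POP     → [-2]
NEG     → [2]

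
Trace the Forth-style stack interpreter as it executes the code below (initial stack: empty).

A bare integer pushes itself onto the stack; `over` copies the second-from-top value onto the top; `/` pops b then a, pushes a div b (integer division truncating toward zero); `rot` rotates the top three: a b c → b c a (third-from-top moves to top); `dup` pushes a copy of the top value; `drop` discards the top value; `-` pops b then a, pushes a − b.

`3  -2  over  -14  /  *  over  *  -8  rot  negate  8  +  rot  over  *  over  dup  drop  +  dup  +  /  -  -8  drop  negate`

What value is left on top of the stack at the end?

3       3
-2      3 -2
over    3 -2 3
-14     3 -2 3 -14
/       3 -2 0
*       3 0
over    3 0 3
*       3 0
-8      3 0 -8
rot     0 -8 3
negate  0 -8 -3
8       0 -8 -3 8
+       0 -8 5
rot     -8 5 0
over    -8 5 0 5
*       -8 5 0
over    -8 5 0 5
dup     -8 5 0 5 5
drop    -8 5 0 5
+       -8 5 5
dup     -8 5 5 5
+       -8 5 10
/       -8 0
-       -8
-8      -8 -8
drop    -8
negate  8

8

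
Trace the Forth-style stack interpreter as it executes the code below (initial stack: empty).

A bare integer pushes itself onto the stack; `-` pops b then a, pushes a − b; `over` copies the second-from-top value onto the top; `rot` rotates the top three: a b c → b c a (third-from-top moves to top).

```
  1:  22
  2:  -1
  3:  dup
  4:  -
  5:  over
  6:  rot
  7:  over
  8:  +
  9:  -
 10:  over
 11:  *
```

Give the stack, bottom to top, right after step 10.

22   : 22
-1   : 22 -1
dup  : 22 -1 -1
-    : 22 0
over : 22 0 22
rot  : 0 22 22
over : 0 22 22 22
+    : 0 22 44
-    : 0 -22
over : 0 -22 0

[0, -22, 0]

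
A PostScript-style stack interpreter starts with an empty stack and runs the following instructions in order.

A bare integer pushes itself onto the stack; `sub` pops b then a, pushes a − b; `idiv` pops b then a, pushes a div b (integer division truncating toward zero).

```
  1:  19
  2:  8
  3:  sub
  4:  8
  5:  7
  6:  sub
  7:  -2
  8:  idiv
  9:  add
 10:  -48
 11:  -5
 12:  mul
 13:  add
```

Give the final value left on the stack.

251

19   : 19
8    : 19 8
sub  : 11
8    : 11 8
7    : 11 8 7
sub  : 11 1
-2   : 11 1 -2
idiv : 11 0
add  : 11
-48  : 11 -48
-5   : 11 -48 -5
mul  : 11 240
add  : 251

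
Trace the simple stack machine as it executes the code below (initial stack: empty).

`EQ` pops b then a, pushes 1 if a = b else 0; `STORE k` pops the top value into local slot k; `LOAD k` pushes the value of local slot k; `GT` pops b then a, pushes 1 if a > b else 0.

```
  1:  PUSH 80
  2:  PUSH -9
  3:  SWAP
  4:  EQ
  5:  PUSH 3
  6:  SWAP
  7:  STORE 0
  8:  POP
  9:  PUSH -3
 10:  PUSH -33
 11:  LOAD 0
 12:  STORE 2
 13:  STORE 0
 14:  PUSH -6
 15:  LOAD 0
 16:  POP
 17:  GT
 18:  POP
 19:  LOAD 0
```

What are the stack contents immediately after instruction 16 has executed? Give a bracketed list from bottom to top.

PUSH 80  → 80
PUSH -9  → 80 -9
SWAP     → -9 80
EQ       → 0
PUSH 3   → 0 3
SWAP     → 3 0
STORE 0  → 3
POP      → (empty)
PUSH -3  → -3
PUSH -33 → -3 -33
LOAD 0   → -3 -33 0
STORE 2  → -3 -33
STORE 0  → -3
PUSH -6  → -3 -6
LOAD 0   → -3 -6 -33
POP      → -3 -6

[-3, -6]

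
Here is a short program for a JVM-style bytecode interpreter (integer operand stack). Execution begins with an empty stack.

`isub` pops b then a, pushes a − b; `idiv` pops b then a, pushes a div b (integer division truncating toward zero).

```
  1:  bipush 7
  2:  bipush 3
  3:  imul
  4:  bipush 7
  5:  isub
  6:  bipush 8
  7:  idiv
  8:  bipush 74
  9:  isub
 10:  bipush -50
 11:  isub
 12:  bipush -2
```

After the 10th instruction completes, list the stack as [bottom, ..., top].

[-73, -50]

bipush 7   → [7]
bipush 3   → [7, 3]
imul       → [21]
bipush 7   → [21, 7]
isub       → [14]
bipush 8   → [14, 8]
idiv       → [1]
bipush 74  → [1, 74]
isub       → [-73]
bipush -50 → [-73, -50]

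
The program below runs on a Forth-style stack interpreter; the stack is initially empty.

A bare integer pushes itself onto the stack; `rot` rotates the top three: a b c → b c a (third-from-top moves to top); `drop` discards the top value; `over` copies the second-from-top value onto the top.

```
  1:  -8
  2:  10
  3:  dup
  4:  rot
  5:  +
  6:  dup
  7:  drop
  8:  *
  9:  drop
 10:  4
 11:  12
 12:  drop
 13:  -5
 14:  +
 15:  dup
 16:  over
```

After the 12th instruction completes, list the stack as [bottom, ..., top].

-8    -8
10    -8 10
dup   -8 10 10
rot   10 10 -8
+     10 2
dup   10 2 2
drop  10 2
*     20
drop  (empty)
4     4
12    4 12
drop  4

[4]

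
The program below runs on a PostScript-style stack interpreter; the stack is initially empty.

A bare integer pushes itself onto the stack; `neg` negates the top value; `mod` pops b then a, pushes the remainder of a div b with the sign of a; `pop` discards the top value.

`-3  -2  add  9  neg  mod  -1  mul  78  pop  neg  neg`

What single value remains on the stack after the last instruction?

5

-3  : -3
-2  : -3 -2
add : -5
9   : -5 9
neg : -5 -9
mod : -5
-1  : -5 -1
mul : 5
78  : 5 78
pop : 5
neg : -5
neg : 5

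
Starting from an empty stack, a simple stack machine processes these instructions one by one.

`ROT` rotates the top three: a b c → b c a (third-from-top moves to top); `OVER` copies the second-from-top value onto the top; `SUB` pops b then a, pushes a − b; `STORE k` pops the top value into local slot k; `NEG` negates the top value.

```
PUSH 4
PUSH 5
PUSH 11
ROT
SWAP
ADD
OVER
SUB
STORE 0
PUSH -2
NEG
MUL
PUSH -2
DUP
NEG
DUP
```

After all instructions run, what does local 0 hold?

10

PUSH 4  -> [4]
PUSH 5  -> [4, 5]
PUSH 11 -> [4, 5, 11]
ROT     -> [5, 11, 4]
SWAP    -> [5, 4, 11]
ADD     -> [5, 15]
OVER    -> [5, 15, 5]
SUB     -> [5, 10]
STORE 0 -> [5]
PUSH -2 -> [5, -2]
NEG     -> [5, 2]
MUL     -> [10]
PUSH -2 -> [10, -2]
DUP     -> [10, -2, -2]
NEG     -> [10, -2, 2]
DUP     -> [10, -2, 2, 2]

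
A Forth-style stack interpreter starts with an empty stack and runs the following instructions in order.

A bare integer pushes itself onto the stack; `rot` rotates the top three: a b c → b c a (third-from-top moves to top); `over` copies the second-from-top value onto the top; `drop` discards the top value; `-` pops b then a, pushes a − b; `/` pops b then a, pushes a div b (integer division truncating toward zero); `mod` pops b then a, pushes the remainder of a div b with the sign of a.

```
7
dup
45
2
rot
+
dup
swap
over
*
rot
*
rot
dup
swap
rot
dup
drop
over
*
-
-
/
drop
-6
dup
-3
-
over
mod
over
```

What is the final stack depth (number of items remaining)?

7     7
dup   7 7
45    7 7 45
2     7 7 45 2
rot   7 45 2 7
+     7 45 9
dup   7 45 9 9
swap  7 45 9 9
over  7 45 9 9 9
*     7 45 9 81
rot   7 9 81 45
*     7 9 3645
rot   9 3645 7
dup   9 3645 7 7
swap  9 3645 7 7
rot   9 7 7 3645
dup   9 7 7 3645 3645
drop  9 7 7 3645
over  9 7 7 3645 7
*     9 7 7 25515
-     9 7 -25508
-     9 25515
/     0
drop  (empty)
-6    -6
dup   -6 -6
-3    -6 -6 -3
-     -6 -3
over  -6 -3 -6
mod   -6 -3
over  -6 -3 -6

3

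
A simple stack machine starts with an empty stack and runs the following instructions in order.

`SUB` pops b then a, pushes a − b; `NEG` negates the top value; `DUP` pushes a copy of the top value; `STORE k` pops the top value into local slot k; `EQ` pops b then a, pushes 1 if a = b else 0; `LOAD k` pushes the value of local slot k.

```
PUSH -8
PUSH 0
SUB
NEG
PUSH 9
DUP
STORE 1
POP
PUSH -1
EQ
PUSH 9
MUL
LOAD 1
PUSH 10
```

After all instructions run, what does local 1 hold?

9

PUSH -8 → -8
PUSH 0  → -8 0
SUB     → -8
NEG     → 8
PUSH 9  → 8 9
DUP     → 8 9 9
STORE 1 → 8 9
POP     → 8
PUSH -1 → 8 -1
EQ      → 0
PUSH 9  → 0 9
MUL     → 0
LOAD 1  → 0 9
PUSH 10 → 0 9 10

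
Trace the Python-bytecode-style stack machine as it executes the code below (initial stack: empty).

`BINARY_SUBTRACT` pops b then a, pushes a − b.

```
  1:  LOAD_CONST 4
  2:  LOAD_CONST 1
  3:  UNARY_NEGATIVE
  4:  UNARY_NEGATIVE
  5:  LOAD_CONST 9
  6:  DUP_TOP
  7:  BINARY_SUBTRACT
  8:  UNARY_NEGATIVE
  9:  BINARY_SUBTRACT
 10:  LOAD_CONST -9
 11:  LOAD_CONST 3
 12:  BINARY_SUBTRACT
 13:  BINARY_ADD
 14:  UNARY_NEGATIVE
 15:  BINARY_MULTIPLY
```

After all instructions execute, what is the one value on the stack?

LOAD_CONST 4    → 4
LOAD_CONST 1    → 4 1
UNARY_NEGATIVE  → 4 -1
UNARY_NEGATIVE  → 4 1
LOAD_CONST 9    → 4 1 9
DUP_TOP         → 4 1 9 9
BINARY_SUBTRACT → 4 1 0
UNARY_NEGATIVE  → 4 1 0
BINARY_SUBTRACT → 4 1
LOAD_CONST -9   → 4 1 -9
LOAD_CONST 3    → 4 1 -9 3
BINARY_SUBTRACT → 4 1 -12
BINARY_ADD      → 4 -11
UNARY_NEGATIVE  → 4 11
BINARY_MULTIPLY → 44

44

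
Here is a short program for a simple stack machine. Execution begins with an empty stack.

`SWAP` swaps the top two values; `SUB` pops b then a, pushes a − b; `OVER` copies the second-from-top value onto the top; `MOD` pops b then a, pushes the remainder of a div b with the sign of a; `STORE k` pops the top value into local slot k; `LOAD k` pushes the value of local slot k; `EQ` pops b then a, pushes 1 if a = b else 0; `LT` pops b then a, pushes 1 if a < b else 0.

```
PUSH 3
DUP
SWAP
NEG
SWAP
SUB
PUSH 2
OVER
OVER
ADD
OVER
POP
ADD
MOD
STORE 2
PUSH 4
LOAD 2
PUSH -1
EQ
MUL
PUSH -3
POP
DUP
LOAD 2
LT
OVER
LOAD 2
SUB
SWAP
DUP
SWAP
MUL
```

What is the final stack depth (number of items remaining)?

3

PUSH 3   3
DUP      3 3
SWAP     3 3
NEG      3 -3
SWAP     -3 3
SUB      -6
PUSH 2   -6 2
OVER     -6 2 -6
OVER     -6 2 -6 2
ADD      -6 2 -4
OVER     -6 2 -4 2
POP      -6 2 -4
ADD      -6 -2
MOD      0
STORE 2  (empty)
PUSH 4   4
LOAD 2   4 0
PUSH -1  4 0 -1
EQ       4 0
MUL      0
PUSH -3  0 -3
POP      0
DUP      0 0
LOAD 2   0 0 0
LT       0 0
OVER     0 0 0
LOAD 2   0 0 0 0
SUB      0 0 0
SWAP     0 0 0
DUP      0 0 0 0
SWAP     0 0 0 0
MUL      0 0 0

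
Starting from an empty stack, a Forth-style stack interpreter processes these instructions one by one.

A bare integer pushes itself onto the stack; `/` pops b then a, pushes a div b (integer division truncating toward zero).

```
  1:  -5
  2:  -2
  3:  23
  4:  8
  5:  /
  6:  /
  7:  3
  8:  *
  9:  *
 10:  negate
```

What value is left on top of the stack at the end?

-5      -5
-2      -5 -2
23      -5 -2 23
8       -5 -2 23 8
/       -5 -2 2
/       -5 -1
3       -5 -1 3
*       -5 -3
*       15
negate  -15

-15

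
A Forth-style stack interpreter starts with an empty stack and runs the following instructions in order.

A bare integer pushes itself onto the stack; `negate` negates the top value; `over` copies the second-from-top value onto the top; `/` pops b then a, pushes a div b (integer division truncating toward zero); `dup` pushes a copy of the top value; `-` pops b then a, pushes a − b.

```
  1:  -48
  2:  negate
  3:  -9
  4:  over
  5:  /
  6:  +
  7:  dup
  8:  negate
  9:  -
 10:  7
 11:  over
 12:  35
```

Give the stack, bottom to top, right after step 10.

-48    → [-48]
negate → [48]
-9     → [48, -9]
over   → [48, -9, 48]
/      → [48, 0]
+      → [48]
dup    → [48, 48]
negate → [48, -48]
-      → [96]
7      → [96, 7]

[96, 7]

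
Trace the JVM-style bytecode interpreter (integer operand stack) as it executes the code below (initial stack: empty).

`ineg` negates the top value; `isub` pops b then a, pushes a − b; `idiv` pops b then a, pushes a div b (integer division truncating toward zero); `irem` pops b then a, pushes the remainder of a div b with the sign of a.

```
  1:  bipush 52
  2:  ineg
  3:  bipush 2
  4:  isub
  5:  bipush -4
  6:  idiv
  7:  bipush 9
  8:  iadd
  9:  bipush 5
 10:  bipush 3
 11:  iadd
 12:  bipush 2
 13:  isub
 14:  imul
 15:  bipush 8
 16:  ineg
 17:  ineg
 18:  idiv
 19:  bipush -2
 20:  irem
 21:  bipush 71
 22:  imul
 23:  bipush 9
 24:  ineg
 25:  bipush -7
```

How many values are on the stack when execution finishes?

3

bipush 52 : [52]
ineg      : [-52]
bipush 2  : [-52, 2]
isub      : [-54]
bipush -4 : [-54, -4]
idiv      : [13]
bipush 9  : [13, 9]
iadd      : [22]
bipush 5  : [22, 5]
bipush 3  : [22, 5, 3]
iadd      : [22, 8]
bipush 2  : [22, 8, 2]
isub      : [22, 6]
imul      : [132]
bipush 8  : [132, 8]
ineg      : [132, -8]
ineg      : [132, 8]
idiv      : [16]
bipush -2 : [16, -2]
irem      : [0]
bipush 71 : [0, 71]
imul      : [0]
bipush 9  : [0, 9]
ineg      : [0, -9]
bipush -7 : [0, -9, -7]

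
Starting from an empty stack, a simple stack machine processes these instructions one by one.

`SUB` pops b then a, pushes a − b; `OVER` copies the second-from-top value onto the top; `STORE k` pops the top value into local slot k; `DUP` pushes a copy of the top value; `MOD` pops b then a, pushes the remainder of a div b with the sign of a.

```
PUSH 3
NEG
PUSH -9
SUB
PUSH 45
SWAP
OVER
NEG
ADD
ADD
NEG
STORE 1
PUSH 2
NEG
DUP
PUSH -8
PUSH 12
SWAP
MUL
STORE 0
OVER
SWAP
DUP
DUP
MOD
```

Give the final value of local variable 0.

-96

PUSH 3   [3]
NEG      [-3]
PUSH -9  [-3, -9]
SUB      [6]
PUSH 45  [6, 45]
SWAP     [45, 6]
OVER     [45, 6, 45]
NEG      [45, 6, -45]
ADD      [45, -39]
ADD      [6]
NEG      [-6]
STORE 1  []
PUSH 2   [2]
NEG      [-2]
DUP      [-2, -2]
PUSH -8  [-2, -2, -8]
PUSH 12  [-2, -2, -8, 12]
SWAP     [-2, -2, 12, -8]
MUL      [-2, -2, -96]
STORE 0  [-2, -2]
OVER     [-2, -2, -2]
SWAP     [-2, -2, -2]
DUP      [-2, -2, -2, -2]
DUP      [-2, -2, -2, -2, -2]
MOD      [-2, -2, -2, 0]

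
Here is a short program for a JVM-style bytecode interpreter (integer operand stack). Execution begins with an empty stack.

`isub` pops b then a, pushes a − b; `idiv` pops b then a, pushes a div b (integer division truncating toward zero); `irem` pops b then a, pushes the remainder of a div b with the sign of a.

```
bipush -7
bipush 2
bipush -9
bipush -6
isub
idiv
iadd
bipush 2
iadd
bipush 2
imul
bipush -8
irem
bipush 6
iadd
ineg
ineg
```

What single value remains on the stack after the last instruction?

bipush -7 → [-7]
bipush 2  → [-7, 2]
bipush -9 → [-7, 2, -9]
bipush -6 → [-7, 2, -9, -6]
isub      → [-7, 2, -3]
idiv      → [-7, 0]
iadd      → [-7]
bipush 2  → [-7, 2]
iadd      → [-5]
bipush 2  → [-5, 2]
imul      → [-10]
bipush -8 → [-10, -8]
irem      → [-2]
bipush 6  → [-2, 6]
iadd      → [4]
ineg      → [-4]
ineg      → [4]

4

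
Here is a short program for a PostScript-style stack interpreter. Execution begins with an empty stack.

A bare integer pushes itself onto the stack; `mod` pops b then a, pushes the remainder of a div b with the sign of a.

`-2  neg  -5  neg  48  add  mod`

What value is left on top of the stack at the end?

2

-2   [-2]
neg  [2]
-5   [2, -5]
neg  [2, 5]
48   [2, 5, 48]
add  [2, 53]
mod  [2]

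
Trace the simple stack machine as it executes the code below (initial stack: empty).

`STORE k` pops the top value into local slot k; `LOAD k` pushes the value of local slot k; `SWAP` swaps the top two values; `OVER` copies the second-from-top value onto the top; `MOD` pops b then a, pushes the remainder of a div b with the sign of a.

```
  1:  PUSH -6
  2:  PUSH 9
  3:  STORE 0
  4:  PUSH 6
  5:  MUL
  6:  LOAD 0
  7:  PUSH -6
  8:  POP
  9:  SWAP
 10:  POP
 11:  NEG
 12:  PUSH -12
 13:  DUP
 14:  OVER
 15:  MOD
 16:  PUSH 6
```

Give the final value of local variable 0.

9

PUSH -6  -> -6
PUSH 9   -> -6 9
STORE 0  -> -6
PUSH 6   -> -6 6
MUL      -> -36
LOAD 0   -> -36 9
PUSH -6  -> -36 9 -6
POP      -> -36 9
SWAP     -> 9 -36
POP      -> 9
NEG      -> -9
PUSH -12 -> -9 -12
DUP      -> -9 -12 -12
OVER     -> -9 -12 -12 -12
MOD      -> -9 -12 0
PUSH 6   -> -9 -12 0 6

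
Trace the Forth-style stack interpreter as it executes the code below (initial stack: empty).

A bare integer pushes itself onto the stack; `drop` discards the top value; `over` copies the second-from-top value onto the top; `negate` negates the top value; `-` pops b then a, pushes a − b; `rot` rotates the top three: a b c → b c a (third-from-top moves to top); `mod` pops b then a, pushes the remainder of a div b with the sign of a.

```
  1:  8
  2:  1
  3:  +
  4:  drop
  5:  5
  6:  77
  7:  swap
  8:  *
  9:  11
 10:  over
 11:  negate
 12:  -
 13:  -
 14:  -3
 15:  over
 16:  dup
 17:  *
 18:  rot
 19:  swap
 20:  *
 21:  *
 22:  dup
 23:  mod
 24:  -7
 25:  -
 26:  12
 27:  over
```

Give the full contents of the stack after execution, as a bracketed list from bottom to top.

8       [8]
1       [8, 1]
+       [9]
drop    []
5       [5]
77      [5, 77]
swap    [77, 5]
*       [385]
11      [385, 11]
over    [385, 11, 385]
negate  [385, 11, -385]
-       [385, 396]
-       [-11]
-3      [-11, -3]
over    [-11, -3, -11]
dup     [-11, -3, -11, -11]
*       [-11, -3, 121]
rot     [-3, 121, -11]
swap    [-3, -11, 121]
*       [-3, -1331]
*       [3993]
dup     [3993, 3993]
mod     [0]
-7      [0, -7]
-       [7]
12      [7, 12]
over    [7, 12, 7]

[7, 12, 7]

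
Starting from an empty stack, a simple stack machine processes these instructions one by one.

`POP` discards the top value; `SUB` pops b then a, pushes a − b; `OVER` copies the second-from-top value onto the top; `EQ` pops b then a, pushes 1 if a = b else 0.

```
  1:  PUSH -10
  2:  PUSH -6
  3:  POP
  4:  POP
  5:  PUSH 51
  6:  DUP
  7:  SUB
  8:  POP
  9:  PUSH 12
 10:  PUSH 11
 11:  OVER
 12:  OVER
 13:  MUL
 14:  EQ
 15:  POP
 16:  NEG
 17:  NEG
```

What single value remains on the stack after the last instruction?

PUSH -10 -> -10
PUSH -6  -> -10 -6
POP      -> -10
POP      -> (empty)
PUSH 51  -> 51
DUP      -> 51 51
SUB      -> 0
POP      -> (empty)
PUSH 12  -> 12
PUSH 11  -> 12 11
OVER     -> 12 11 12
OVER     -> 12 11 12 11
MUL      -> 12 11 132
EQ       -> 12 0
POP      -> 12
NEG      -> -12
NEG      -> 12

12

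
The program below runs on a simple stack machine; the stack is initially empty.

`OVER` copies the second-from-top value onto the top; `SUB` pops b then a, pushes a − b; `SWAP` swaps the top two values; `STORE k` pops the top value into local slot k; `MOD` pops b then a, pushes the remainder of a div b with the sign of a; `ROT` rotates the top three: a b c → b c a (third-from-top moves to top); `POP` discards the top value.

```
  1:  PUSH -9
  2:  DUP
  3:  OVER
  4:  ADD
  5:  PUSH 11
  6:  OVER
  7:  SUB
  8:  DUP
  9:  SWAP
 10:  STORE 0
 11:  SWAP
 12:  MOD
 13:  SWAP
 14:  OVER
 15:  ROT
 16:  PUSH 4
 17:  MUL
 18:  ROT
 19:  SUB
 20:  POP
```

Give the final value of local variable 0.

PUSH -9 → [-9]
DUP     → [-9, -9]
OVER    → [-9, -9, -9]
ADD     → [-9, -18]
PUSH 11 → [-9, -18, 11]
OVER    → [-9, -18, 11, -18]
SUB     → [-9, -18, 29]
DUP     → [-9, -18, 29, 29]
SWAP    → [-9, -18, 29, 29]
STORE 0 → [-9, -18, 29]
SWAP    → [-9, 29, -18]
MOD     → [-9, 11]
SWAP    → [11, -9]
OVER    → [11, -9, 11]
ROT     → [-9, 11, 11]
PUSH 4  → [-9, 11, 11, 4]
MUL     → [-9, 11, 44]
ROT     → [11, 44, -9]
SUB     → [11, 53]
POP     → [11]

29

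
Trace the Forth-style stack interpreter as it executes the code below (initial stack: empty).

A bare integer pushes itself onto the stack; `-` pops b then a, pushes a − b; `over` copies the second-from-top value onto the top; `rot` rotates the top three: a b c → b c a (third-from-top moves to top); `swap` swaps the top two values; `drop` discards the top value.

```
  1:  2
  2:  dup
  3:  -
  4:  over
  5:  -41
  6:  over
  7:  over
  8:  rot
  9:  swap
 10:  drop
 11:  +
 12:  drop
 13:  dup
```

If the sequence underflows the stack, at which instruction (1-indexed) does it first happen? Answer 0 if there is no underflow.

4

2    [2]
dup  [2, 2]
-    [0]
over  — needs 2 operands, stack has 1 → underflow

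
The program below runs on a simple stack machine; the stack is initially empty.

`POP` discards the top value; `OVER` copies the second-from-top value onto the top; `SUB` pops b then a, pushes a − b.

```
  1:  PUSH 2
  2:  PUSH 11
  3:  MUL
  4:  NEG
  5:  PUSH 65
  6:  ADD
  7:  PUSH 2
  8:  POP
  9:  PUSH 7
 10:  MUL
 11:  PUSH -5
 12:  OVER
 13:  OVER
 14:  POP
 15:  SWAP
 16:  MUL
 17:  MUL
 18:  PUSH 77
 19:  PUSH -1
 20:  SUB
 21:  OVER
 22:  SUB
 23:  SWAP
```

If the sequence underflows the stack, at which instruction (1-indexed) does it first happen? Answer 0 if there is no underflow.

0

PUSH 2  : [2]
PUSH 11 : [2, 11]
MUL     : [22]
NEG     : [-22]
PUSH 65 : [-22, 65]
ADD     : [43]
PUSH 2  : [43, 2]
POP     : [43]
PUSH 7  : [43, 7]
MUL     : [301]
PUSH -5 : [301, -5]
OVER    : [301, -5, 301]
OVER    : [301, -5, 301, -5]
POP     : [301, -5, 301]
SWAP    : [301, 301, -5]
MUL     : [301, -1505]
MUL     : [-453005]
PUSH 77 : [-453005, 77]
PUSH -1 : [-453005, 77, -1]
SUB     : [-453005, 78]
OVER    : [-453005, 78, -453005]
SUB     : [-453005, 453083]
SWAP    : [453083, -453005]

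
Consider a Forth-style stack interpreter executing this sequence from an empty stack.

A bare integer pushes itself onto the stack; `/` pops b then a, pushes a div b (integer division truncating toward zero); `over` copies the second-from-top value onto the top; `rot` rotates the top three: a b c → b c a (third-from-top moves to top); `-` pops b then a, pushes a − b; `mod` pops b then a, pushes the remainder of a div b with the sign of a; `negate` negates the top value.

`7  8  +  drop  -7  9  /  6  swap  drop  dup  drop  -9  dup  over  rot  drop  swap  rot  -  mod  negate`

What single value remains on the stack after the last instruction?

7      → 7
8      → 7 8
+      → 15
drop   → (empty)
-7     → -7
9      → -7 9
/      → 0
6      → 0 6
swap   → 6 0
drop   → 6
dup    → 6 6
drop   → 6
-9     → 6 -9
dup    → 6 -9 -9
over   → 6 -9 -9 -9
rot    → 6 -9 -9 -9
drop   → 6 -9 -9
swap   → 6 -9 -9
rot    → -9 -9 6
-      → -9 -15
mod    → -9
negate → 9

9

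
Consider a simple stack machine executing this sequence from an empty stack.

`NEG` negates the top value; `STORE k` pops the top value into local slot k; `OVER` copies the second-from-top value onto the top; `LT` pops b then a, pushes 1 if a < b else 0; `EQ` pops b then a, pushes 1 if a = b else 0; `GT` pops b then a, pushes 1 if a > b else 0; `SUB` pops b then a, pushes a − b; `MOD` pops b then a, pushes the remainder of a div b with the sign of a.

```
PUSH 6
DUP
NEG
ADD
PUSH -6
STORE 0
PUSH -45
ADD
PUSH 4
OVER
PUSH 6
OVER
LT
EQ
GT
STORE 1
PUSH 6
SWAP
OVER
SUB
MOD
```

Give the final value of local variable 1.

1

PUSH 6    6
DUP       6 6
NEG       6 -6
ADD       0
PUSH -6   0 -6
STORE 0   0
PUSH -45  0 -45
ADD       -45
PUSH 4    -45 4
OVER      -45 4 -45
PUSH 6    -45 4 -45 6
OVER      -45 4 -45 6 -45
LT        -45 4 -45 0
EQ        -45 4 0
GT        -45 1
STORE 1   -45
PUSH 6    -45 6
SWAP      6 -45
OVER      6 -45 6
SUB       6 -51
MOD       6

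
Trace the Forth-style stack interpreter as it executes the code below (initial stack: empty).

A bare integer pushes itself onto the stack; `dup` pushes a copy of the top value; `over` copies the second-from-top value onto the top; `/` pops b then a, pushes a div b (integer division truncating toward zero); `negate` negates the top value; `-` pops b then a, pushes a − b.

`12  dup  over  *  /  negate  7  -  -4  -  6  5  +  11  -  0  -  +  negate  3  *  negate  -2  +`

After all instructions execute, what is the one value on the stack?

-11

12      [12]
dup     [12, 12]
over    [12, 12, 12]
*       [12, 144]
/       [0]
negate  [0]
7       [0, 7]
-       [-7]
-4      [-7, -4]
-       [-3]
6       [-3, 6]
5       [-3, 6, 5]
+       [-3, 11]
11      [-3, 11, 11]
-       [-3, 0]
0       [-3, 0, 0]
-       [-3, 0]
+       [-3]
negate  [3]
3       [3, 3]
*       [9]
negate  [-9]
-2      [-9, -2]
+       [-11]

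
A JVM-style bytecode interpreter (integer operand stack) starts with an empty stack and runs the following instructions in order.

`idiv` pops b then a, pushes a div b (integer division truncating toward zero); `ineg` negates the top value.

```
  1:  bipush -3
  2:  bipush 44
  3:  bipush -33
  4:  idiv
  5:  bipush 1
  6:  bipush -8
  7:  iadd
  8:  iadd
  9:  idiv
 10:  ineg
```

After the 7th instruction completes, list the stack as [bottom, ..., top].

bipush -3  → -3
bipush 44  → -3 44
bipush -33 → -3 44 -33
idiv       → -3 -1
bipush 1   → -3 -1 1
bipush -8  → -3 -1 1 -8
iadd       → -3 -1 -7

[-3, -1, -7]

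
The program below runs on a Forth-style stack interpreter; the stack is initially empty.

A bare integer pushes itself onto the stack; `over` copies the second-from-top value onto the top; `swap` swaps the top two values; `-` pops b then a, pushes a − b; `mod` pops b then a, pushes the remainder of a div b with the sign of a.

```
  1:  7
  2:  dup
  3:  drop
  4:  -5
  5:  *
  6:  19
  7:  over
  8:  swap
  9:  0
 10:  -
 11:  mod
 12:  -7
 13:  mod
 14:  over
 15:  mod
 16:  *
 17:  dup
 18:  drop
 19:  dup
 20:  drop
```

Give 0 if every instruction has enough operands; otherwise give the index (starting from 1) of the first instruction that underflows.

7    -> [7]
dup  -> [7, 7]
drop -> [7]
-5   -> [7, -5]
*    -> [-35]
19   -> [-35, 19]
over -> [-35, 19, -35]
swap -> [-35, -35, 19]
0    -> [-35, -35, 19, 0]
-    -> [-35, -35, 19]
mod  -> [-35, -16]
-7   -> [-35, -16, -7]
mod  -> [-35, -2]
over -> [-35, -2, -35]
mod  -> [-35, -2]
*    -> [70]
dup  -> [70, 70]
drop -> [70]
dup  -> [70, 70]
drop -> [70]

0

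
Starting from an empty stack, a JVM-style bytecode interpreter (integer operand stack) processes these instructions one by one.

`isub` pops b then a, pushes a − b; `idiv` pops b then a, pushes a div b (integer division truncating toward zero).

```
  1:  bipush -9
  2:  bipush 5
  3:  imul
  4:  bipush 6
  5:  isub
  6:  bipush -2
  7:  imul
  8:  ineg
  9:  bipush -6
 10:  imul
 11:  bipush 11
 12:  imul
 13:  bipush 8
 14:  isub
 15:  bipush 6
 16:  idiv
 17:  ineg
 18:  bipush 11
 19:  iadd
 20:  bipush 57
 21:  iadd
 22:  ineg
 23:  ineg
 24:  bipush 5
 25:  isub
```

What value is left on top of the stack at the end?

-1057

bipush -9 -> [-9]
bipush 5  -> [-9, 5]
imul      -> [-45]
bipush 6  -> [-45, 6]
isub      -> [-51]
bipush -2 -> [-51, -2]
imul      -> [102]
ineg      -> [-102]
bipush -6 -> [-102, -6]
imul      -> [612]
bipush 11 -> [612, 11]
imul      -> [6732]
bipush 8  -> [6732, 8]
isub      -> [6724]
bipush 6  -> [6724, 6]
idiv      -> [1120]
ineg      -> [-1120]
bipush 11 -> [-1120, 11]
iadd      -> [-1109]
bipush 57 -> [-1109, 57]
iadd      -> [-1052]
ineg      -> [1052]
ineg      -> [-1052]
bipush 5  -> [-1052, 5]
isub      -> [-1057]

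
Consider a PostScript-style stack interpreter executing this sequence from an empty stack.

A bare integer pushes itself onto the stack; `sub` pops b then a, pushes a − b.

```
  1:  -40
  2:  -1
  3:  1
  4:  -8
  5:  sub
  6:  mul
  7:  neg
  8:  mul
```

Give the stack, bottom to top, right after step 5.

-40  -40
-1   -40 -1
1    -40 -1 1
-8   -40 -1 1 -8
sub  -40 -1 9

[-40, -1, 9]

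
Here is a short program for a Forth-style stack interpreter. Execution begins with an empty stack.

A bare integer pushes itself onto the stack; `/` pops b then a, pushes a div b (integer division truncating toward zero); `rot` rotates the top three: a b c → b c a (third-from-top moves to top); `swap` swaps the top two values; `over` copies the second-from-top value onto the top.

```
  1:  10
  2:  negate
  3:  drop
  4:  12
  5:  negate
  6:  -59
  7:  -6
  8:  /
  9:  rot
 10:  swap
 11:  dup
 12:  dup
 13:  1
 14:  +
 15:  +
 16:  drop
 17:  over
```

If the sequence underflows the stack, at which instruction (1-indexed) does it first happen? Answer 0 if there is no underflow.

9

10     : [10]
negate : [-10]
drop   : []
12     : [12]
negate : [-12]
-59    : [-12, -59]
-6     : [-12, -59, -6]
/      : [-12, 9]
rot  — needs 3 operands, stack has 2 → underflow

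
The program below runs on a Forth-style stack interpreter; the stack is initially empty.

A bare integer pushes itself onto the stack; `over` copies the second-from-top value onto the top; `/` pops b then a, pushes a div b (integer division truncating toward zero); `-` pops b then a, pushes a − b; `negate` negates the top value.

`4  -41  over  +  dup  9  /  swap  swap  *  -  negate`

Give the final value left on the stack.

4      : 4
-41    : 4 -41
over   : 4 -41 4
+      : 4 -37
dup    : 4 -37 -37
9      : 4 -37 -37 9
/      : 4 -37 -4
swap   : 4 -4 -37
swap   : 4 -37 -4
*      : 4 148
-      : -144
negate : 144

144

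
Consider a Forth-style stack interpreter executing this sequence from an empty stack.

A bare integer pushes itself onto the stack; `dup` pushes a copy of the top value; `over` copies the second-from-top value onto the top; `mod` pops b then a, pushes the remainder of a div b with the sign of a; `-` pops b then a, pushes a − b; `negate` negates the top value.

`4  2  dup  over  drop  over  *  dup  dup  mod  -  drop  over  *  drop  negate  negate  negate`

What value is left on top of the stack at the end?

-4

4      -> [4]
2      -> [4, 2]
dup    -> [4, 2, 2]
over   -> [4, 2, 2, 2]
drop   -> [4, 2, 2]
over   -> [4, 2, 2, 2]
*      -> [4, 2, 4]
dup    -> [4, 2, 4, 4]
dup    -> [4, 2, 4, 4, 4]
mod    -> [4, 2, 4, 0]
-      -> [4, 2, 4]
drop   -> [4, 2]
over   -> [4, 2, 4]
*      -> [4, 8]
drop   -> [4]
negate -> [-4]
negate -> [4]
negate -> [-4]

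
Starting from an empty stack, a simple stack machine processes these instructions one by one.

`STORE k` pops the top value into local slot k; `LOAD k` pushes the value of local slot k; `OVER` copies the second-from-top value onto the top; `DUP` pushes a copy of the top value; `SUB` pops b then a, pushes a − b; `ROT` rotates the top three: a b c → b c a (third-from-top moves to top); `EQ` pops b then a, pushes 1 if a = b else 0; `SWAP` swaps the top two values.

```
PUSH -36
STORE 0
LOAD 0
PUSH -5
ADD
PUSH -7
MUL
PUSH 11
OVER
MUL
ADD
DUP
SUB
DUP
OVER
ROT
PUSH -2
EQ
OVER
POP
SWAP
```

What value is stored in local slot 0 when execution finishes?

-36

PUSH -36 → -36
STORE 0  → (empty)
LOAD 0   → -36
PUSH -5  → -36 -5
ADD      → -41
PUSH -7  → -41 -7
MUL      → 287
PUSH 11  → 287 11
OVER     → 287 11 287
MUL      → 287 3157
ADD      → 3444
DUP      → 3444 3444
SUB      → 0
DUP      → 0 0
OVER     → 0 0 0
ROT      → 0 0 0
PUSH -2  → 0 0 0 -2
EQ       → 0 0 0
OVER     → 0 0 0 0
POP      → 0 0 0
SWAP     → 0 0 0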